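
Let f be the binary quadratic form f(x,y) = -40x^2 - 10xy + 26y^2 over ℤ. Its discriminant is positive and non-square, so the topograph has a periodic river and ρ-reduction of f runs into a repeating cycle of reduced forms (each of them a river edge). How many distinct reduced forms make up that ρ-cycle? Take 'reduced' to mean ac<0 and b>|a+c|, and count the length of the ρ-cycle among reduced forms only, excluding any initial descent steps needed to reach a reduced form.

D = 4260, ⌊√D⌋ = 65
descent: ρ → (26,62,-4)  [lands on river]
river: ρ → (-4,58,56)
river: ρ → (56,54,-6)
river: ρ → (-6,54,56)
river: ρ → (56,58,-4)
river: ρ → (-4,62,26)
river: ρ → (26,42,-24)
river: ρ → (-24,54,14)
river: ρ → (14,58,-16)
river: ρ → (-16,38,44)
river: ρ → (44,50,-10)
river: ρ → (-10,50,44)
river: ρ → (44,38,-16)
river: ρ → (-16,58,14)
river: ρ → (14,54,-24)
river: ρ → (-24,42,26)
ρ-cycle length = 16 (tail of 1 descent step not counted)

16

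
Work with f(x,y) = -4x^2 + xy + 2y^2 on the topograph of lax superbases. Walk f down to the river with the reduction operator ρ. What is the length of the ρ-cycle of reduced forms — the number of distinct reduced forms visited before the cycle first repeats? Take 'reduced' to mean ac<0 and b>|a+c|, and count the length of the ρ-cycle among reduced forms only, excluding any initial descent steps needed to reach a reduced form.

D = 33, ⌊√D⌋ = 5
descent: ρ → (2,3,-3)  [lands on river]
river: ρ → (-3,3,2)
river: ρ → (2,5,-1)
river: ρ → (-1,5,2)
ρ-cycle length = 4 (tail of 1 descent step not counted)

4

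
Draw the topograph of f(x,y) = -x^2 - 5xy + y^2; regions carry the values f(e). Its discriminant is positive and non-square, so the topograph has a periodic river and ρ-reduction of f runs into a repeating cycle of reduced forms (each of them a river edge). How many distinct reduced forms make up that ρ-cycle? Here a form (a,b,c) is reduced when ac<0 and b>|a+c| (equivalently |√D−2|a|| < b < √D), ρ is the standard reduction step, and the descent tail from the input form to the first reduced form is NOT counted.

D = 29, ⌊√D⌋ = 5
descent: ρ → (1,5,-1)  [lands on river]
river: ρ → (-1,5,1)
ρ-cycle length = 2 (tail of 1 descent step not counted)

2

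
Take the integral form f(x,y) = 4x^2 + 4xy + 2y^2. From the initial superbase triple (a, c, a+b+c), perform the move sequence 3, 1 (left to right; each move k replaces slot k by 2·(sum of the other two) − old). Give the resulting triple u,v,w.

start (4,2,10) = (f(1,0),f(0,1),f(1,1))
replace slot 3: 2·(4+2) − 10 = 2 → (4,2,2)
replace slot 1: 2·(2+2) − 4 = 4 → (4,2,2)

4,2,2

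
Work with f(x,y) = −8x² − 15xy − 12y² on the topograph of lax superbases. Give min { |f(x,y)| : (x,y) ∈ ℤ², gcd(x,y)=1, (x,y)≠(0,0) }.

translate: b→-1 (≡15 mod 16), so (8,15,12)→(8,-1,5)
flip: (8,-1,5)→(5,1,8)
reduced (well bottom): (5,1,8) with a≤c, −a<b≤a
well minimum |f| = |-5| = 5 (negative-definite)

5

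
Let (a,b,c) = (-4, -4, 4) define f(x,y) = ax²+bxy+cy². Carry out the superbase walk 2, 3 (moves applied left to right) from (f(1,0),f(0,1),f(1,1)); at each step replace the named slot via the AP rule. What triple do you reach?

start (-4,4,-4) = (f(1,0),f(0,1),f(1,1))
replace slot 2: 2·((-4)+(-4)) − 4 = -20 → (-4,-20,-4)
replace slot 3: 2·((-4)+(-20)) − (-4) = -44 → (-4,-20,-44)

-4,-20,-44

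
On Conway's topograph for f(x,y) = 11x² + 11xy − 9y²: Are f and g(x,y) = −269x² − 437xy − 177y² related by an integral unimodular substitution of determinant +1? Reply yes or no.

D₁ = 517, D₂ = 517
river cycle of f (length 10): (-9, 7, 13), (13, 19, -3), (-3, 17, 19), (19, 21, -1), (-1, 21, 19), (19, 17, -3), (-3, 19, 13), (13, 7, -9), (-9, 11, 11), (11, 11, -9)
river cycle of g (length 10): (-9, 7, 13), (13, 19, -3), (-3, 17, 19), (19, 21, -1), (-1, 21, 19), (19, 17, -3), (-3, 19, 13), (13, 7, -9), (-9, 11, 11), (11, 11, -9)
cycles coincide ⇒ equivalent

yes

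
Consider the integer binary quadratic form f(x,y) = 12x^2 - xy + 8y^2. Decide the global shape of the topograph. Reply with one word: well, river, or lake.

D = b²−4ac = (-1)² − 4·12·8 = -383
D < 0 ⇒ definite ⇒ every region one sign ⇒ single well

well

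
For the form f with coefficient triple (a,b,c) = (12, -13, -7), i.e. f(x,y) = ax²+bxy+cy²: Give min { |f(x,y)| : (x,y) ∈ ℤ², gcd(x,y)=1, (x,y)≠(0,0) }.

descent: ρ → (-7,13,12)  [lands on river]
river: ρ → (12,11,-8)
river: ρ → (-8,21,2)
river: ρ → (2,19,-18)
river: ρ → (-18,17,3)
river: ρ → (3,19,-12)
river: ρ → (-12,5,10)
river: ρ → (10,15,-7)
closes: descent 1, river 8
min |a| on river = 2

2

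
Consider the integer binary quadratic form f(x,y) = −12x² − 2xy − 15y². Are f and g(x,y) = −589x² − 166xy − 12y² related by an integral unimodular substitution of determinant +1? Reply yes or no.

D₁ = -716, D₂ = -716
f is negative-definite; reduce −f:
−f: reduced (well bottom): (12,2,15) with a≤c, −a<b≤a
flip sign back: reduced form of f is (-12,-2,-15)
g is negative-definite; reduce −g:
−g: flip: (589,166,12)→(12,-166,589)
−g: translate: b→2 (≡-166 mod 24), so (12,-166,589)→(12,2,15)
−g: reduced (well bottom): (12,2,15) with a≤c, −a<b≤a
flip sign back: reduced form of g is (-12,-2,-15)
reduced forms (-12, -2, -15) vs (-12, -2, -15) ⇒ equivalent

yes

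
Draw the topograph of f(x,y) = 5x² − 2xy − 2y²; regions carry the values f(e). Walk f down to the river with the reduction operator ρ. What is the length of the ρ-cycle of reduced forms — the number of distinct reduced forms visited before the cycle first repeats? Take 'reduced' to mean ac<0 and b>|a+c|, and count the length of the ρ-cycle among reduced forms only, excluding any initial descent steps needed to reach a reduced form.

D = 44, ⌊√D⌋ = 6
descent: ρ → (-2,6,1)  [lands on river]
river: ρ → (1,6,-2)
ρ-cycle length = 2 (tail of 1 descent step not counted)

2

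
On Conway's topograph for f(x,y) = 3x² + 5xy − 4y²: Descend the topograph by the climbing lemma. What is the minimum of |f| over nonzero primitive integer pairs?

river: ρ → (-4,3,4)
river: ρ → (4,5,-3)
river: ρ → (-3,7,2)
river: ρ → (2,5,-6)
river: ρ → (-6,7,1)
river: ρ → (1,7,-6)
river: ρ → (-6,5,2)
river: ρ → (2,7,-3)
river: ρ → (-3,5,4)
river: ρ → (4,3,-4)
river: ρ → (-4,5,3)
river: ρ → (3,7,-2)
river: ρ → (-2,5,6)
river: ρ → (6,7,-1)
river: ρ → (-1,7,6)
river: ρ → (6,5,-2)
river: ρ → (-2,7,3)
river: ρ → (3,5,-4)
closes: descent 0, river 18
min |a| on river = 1

1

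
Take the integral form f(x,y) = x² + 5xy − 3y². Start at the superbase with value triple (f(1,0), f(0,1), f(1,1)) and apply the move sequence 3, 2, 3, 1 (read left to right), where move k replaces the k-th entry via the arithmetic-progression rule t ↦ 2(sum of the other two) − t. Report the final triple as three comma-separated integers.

start (1,-3,3) = (f(1,0),f(0,1),f(1,1))
replace slot 3: 2·(1+(-3)) − 3 = -7 → (1,-3,-7)
replace slot 2: 2·(1+(-7)) − (-3) = -9 → (1,-9,-7)
replace slot 3: 2·(1+(-9)) − (-7) = -9 → (1,-9,-9)
replace slot 1: 2·((-9)+(-9)) − 1 = -37 → (-37,-9,-9)

-37,-9,-9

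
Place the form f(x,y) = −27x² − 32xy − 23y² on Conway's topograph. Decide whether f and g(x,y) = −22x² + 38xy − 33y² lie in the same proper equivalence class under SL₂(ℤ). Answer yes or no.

D₁ = -1460, D₂ = -1460
f is negative-definite; reduce −f:
−f: translate: b→-22 (≡32 mod 54), so (27,32,23)→(27,-22,18)
−f: flip: (27,-22,18)→(18,22,27)
−f: translate: b→-14 (≡22 mod 36), so (18,22,27)→(18,-14,23)
−f: reduced (well bottom): (18,-14,23) with a≤c, −a<b≤a
flip sign back: reduced form of f is (-18,14,-23)
g is negative-definite; reduce −g:
−g: translate: b→6 (≡-38 mod 44), so (22,-38,33)→(22,6,17)
−g: flip: (22,6,17)→(17,-6,22)
−g: reduced (well bottom): (17,-6,22) with a≤c, −a<b≤a
flip sign back: reduced form of g is (-17,6,-22)
reduced forms (-18, 14, -23) vs (-17, 6, -22) ⇒ inequivalent

no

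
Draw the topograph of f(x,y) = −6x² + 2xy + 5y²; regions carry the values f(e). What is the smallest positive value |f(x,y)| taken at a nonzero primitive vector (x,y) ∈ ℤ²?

river: ρ → (5,8,-3)
river: ρ → (-3,10,2)
river: ρ → (2,10,-3)
river: ρ → (-3,8,5)
river: ρ → (5,2,-6)
river: ρ → (-6,10,1)
river: ρ → (1,10,-6)
river: ρ → (-6,2,5)
closes: descent 0, river 8
min |a| on river = 1

1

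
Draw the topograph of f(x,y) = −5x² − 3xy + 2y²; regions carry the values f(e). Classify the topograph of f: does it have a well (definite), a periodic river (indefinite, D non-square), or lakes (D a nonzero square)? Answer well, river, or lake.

D = b²−4ac = (-3)² − 4·(-5)·2 = 49
D = 7² is a perfect square ⇒ form factors over ℤ ⇒ lakes

lake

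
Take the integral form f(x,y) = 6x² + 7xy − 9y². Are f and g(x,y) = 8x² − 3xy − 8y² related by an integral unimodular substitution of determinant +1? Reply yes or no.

D₁ = 265, D₂ = 265
river cycle of f (length 22): (-9, 11, 4), (4, 13, -6), (-6, 11, 6), (6, 13, -4), (-4, 11, 9), (9, 7, -6), (-6, 5, 10), (10, 15, -1), (-1, 15, 10), (10, 5, -6), … (12 more)
river cycle of g (length 18): (-8, 3, 8), (8, 13, -3), (-3, 11, 12), (12, 13, -2), (-2, 15, 5), (5, 15, -2), (-2, 13, 12), (12, 11, -3), (-3, 13, 8), (8, 3, -8), … (8 more)
cycles differ ⇒ inequivalent

no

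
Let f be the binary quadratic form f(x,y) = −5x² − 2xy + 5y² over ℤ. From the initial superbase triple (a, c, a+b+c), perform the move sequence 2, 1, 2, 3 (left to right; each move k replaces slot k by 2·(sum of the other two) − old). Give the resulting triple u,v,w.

start (-5,5,-2) = (f(1,0),f(0,1),f(1,1))
replace slot 2: 2·((-5)+(-2)) − 5 = -19 → (-5,-19,-2)
replace slot 1: 2·((-19)+(-2)) − (-5) = -37 → (-37,-19,-2)
replace slot 2: 2·((-37)+(-2)) − (-19) = -59 → (-37,-59,-2)
replace slot 3: 2·((-37)+(-59)) − (-2) = -190 → (-37,-59,-190)

-37,-59,-190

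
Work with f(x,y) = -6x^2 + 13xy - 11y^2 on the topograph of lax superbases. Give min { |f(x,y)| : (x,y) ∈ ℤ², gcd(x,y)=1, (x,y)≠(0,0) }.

translate: b→-1 (≡-13 mod 12), so (6,-13,11)→(6,-1,4)
flip: (6,-1,4)→(4,1,6)
reduced (well bottom): (4,1,6) with a≤c, −a<b≤a
well minimum |f| = |-4| = 4 (negative-definite)

4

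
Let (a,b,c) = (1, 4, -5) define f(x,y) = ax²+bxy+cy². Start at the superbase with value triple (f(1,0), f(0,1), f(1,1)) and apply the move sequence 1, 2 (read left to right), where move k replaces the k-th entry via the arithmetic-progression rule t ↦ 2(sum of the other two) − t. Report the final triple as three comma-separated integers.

start (1,-5,0) = (f(1,0),f(0,1),f(1,1))
replace slot 1: 2·((-5)+0) − 1 = -11 → (-11,-5,0)
replace slot 2: 2·((-11)+0) − (-5) = -17 → (-11,-17,0)

-11,-17,0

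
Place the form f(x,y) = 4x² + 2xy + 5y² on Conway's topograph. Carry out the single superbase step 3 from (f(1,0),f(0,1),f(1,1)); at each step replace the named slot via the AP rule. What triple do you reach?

start (4,5,11) = (f(1,0),f(0,1),f(1,1))
replace slot 3: 2·(4+5) − 11 = 7 → (4,5,7)

4,5,7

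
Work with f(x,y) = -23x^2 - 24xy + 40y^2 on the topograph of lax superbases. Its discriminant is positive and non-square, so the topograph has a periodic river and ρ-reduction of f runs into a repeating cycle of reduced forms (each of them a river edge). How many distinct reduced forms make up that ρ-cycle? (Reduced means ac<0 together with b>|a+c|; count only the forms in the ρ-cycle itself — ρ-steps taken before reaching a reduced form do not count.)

D = 4256, ⌊√D⌋ = 65
descent: ρ → (40,24,-23)  [lands on river]
river: ρ → (-23,22,41)
river: ρ → (41,60,-4)
river: ρ → (-4,60,41)
river: ρ → (41,22,-23)
river: ρ → (-23,24,40)
river: ρ → (40,56,-7)
river: ρ → (-7,56,40)
ρ-cycle length = 8 (tail of 1 descent step not counted)

8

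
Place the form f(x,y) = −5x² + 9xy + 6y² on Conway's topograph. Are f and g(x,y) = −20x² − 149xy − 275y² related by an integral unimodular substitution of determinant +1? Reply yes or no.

D₁ = 201, D₂ = 201
river cycle of f (length 14): (6, 3, -8), (-8, 13, 1), (1, 13, -8), (-8, 3, 6), (6, 9, -5), (-5, 11, 4), (4, 13, -2), (-2, 11, 10), (10, 9, -3), (-3, 9, 10), … (4 more)
river cycle of g (length 14): (1, 13, -8), (-8, 3, 6), (6, 9, -5), (-5, 11, 4), (4, 13, -2), (-2, 11, 10), (10, 9, -3), (-3, 9, 10), (10, 11, -2), (-2, 13, 4), … (4 more)
cycles coincide ⇒ equivalent

yes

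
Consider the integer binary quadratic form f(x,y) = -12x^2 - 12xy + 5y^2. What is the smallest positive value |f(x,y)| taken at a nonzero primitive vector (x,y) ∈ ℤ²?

descent: ρ → (5,12,-12)  [lands on river]
river: ρ → (-12,12,5)
river: ρ → (5,18,-3)
river: ρ → (-3,18,5)
closes: descent 1, river 4
min |a| on river = 3

3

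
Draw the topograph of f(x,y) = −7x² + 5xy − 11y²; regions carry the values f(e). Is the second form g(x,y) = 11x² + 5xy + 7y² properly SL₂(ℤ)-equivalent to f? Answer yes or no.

D₁ = -283, D₂ = -283
f is negative-definite; reduce −f:
−f: reduced (well bottom): (7,-5,11) with a≤c, −a<b≤a
flip sign back: reduced form of f is (-7,5,-11)
g: flip: (11,5,7)→(7,-5,11)
g: reduced (well bottom): (7,-5,11) with a≤c, −a<b≤a
reduced forms (-7, 5, -11) vs (7, -5, 11) ⇒ inequivalent

no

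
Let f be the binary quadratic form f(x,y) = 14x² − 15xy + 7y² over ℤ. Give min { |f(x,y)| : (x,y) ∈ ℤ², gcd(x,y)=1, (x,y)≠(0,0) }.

translate: b→13 (≡-15 mod 28), so (14,-15,7)→(14,13,6)
flip: (14,13,6)→(6,-13,14)
translate: b→-1 (≡-13 mod 12), so (6,-13,14)→(6,-1,7)
reduced (well bottom): (6,-1,7) with a≤c, −a<b≤a
well minimum = a = 6

6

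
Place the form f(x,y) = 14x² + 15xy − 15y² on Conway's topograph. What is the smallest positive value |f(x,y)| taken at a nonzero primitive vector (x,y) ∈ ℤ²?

river: ρ → (-15,15,14)
river: ρ → (14,13,-16)
river: ρ → (-16,19,11)
river: ρ → (11,25,-10)
river: ρ → (-10,15,21)
river: ρ → (21,27,-4)
river: ρ → (-4,29,14)
river: ρ → (14,27,-6)
river: ρ → (-6,21,26)
river: ρ → (26,31,-1)
river: ρ → (-1,31,26)
river: ρ → (26,21,-6)
river: ρ → (-6,27,14)
river: ρ → (14,29,-4)
river: ρ → (-4,27,21)
river: ρ → (21,15,-10)
river: ρ → (-10,25,11)
river: ρ → (11,19,-16)
river: ρ → (-16,13,14)
river: ρ → (14,15,-15)
closes: descent 0, river 20
min |a| on river = 1

1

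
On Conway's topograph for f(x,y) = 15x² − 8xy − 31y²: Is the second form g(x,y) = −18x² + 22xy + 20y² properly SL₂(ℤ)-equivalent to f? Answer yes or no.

D₁ = 1924, D₂ = 1924
river cycle of f (length 30): (15, 22, -24), (-24, 26, 13), (13, 26, -24), (-24, 22, 15), (15, 38, -8), (-8, 42, 5), (5, 38, -24), (-24, 10, 19), (19, 28, -15), (-15, 32, 15), … (20 more)
river cycle of g (length 30): (20, 18, -20), (-20, 22, 18), (18, 14, -24), (-24, 34, 8), (8, 30, -32), (-32, 34, 6), (6, 38, -20), (-20, 42, 2), (2, 42, -20), (-20, 38, 6), … (20 more)
cycles differ ⇒ inequivalent

no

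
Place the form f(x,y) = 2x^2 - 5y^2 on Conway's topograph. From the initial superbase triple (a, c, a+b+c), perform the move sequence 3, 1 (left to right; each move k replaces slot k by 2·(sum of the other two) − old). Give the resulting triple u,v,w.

start (2,-5,-3) = (f(1,0),f(0,1),f(1,1))
replace slot 3: 2·(2+(-5)) − (-3) = -3 → (2,-5,-3)
replace slot 1: 2·((-5)+(-3)) − 2 = -18 → (-18,-5,-3)

-18,-5,-3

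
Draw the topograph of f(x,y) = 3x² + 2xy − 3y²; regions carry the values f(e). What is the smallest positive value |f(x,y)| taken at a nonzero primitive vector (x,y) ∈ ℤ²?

river: ρ → (-3,4,2)
river: ρ → (2,4,-3)
river: ρ → (-3,2,3)
river: ρ → (3,4,-2)
river: ρ → (-2,4,3)
river: ρ → (3,2,-3)
closes: descent 0, river 6
min |a| on river = 2

2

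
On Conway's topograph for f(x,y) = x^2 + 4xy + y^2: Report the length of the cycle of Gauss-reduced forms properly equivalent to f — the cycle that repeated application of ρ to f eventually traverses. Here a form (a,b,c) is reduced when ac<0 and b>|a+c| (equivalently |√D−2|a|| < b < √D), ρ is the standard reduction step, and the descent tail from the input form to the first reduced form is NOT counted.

D = 12, ⌊√D⌋ = 3
descent: ρ → (1,2,-2)  [lands on river]
river: ρ → (-2,2,1)
ρ-cycle length = 2 (tail of 1 descent step not counted)

2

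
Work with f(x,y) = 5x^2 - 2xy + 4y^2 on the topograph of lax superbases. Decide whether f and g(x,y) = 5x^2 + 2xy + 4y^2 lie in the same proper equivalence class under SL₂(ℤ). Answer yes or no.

D₁ = -76, D₂ = -76
f: flip: (5,-2,4)→(4,2,5)
f: reduced (well bottom): (4,2,5) with a≤c, −a<b≤a
g: flip: (5,2,4)→(4,-2,5)
g: reduced (well bottom): (4,-2,5) with a≤c, −a<b≤a
reduced forms (4, 2, 5) vs (4, -2, 5) ⇒ inequivalent

no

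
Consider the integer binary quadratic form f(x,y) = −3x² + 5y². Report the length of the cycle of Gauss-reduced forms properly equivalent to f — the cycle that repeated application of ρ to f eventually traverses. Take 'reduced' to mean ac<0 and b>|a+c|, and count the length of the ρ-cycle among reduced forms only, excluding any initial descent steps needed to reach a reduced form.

D = 60, ⌊√D⌋ = 7
descent: ρ → (5,0,-3)
descent: ρ → (-3,6,2)  [lands on river]
river: ρ → (2,6,-3)
ρ-cycle length = 2 (tail of 2 descent steps not counted)

2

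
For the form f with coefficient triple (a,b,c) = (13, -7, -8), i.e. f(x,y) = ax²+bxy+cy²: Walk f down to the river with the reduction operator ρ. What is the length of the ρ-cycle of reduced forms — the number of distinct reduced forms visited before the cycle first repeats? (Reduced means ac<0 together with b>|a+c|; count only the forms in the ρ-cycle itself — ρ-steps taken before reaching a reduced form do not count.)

D = 465, ⌊√D⌋ = 21
descent: ρ → (-8,7,13)  [lands on river]
river: ρ → (13,19,-2)
river: ρ → (-2,21,3)
river: ρ → (3,21,-2)
river: ρ → (-2,19,13)
river: ρ → (13,7,-8)
river: ρ → (-8,9,12)
river: ρ → (12,15,-5)
river: ρ → (-5,15,12)
river: ρ → (12,9,-8)
ρ-cycle length = 10 (tail of 1 descent step not counted)

10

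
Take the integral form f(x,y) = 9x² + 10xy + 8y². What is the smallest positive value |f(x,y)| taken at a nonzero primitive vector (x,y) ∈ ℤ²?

translate: b→-8 (≡10 mod 18), so (9,10,8)→(9,-8,7)
flip: (9,-8,7)→(7,8,9)
translate: b→-6 (≡8 mod 14), so (7,8,9)→(7,-6,8)
reduced (well bottom): (7,-6,8) with a≤c, −a<b≤a
well minimum = a = 7

7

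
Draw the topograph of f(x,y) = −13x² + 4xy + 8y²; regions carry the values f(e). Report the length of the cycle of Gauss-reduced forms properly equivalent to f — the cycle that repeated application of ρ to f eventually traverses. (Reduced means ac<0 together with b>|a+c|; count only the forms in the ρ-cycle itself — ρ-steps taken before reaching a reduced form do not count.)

D = 432, ⌊√D⌋ = 20
descent: ρ → (8,12,-9)  [lands on river]
river: ρ → (-9,6,11)
river: ρ → (11,16,-4)
river: ρ → (-4,16,11)
river: ρ → (11,6,-9)
river: ρ → (-9,12,8)
river: ρ → (8,20,-1)
river: ρ → (-1,20,8)
ρ-cycle length = 8 (tail of 1 descent step not counted)

8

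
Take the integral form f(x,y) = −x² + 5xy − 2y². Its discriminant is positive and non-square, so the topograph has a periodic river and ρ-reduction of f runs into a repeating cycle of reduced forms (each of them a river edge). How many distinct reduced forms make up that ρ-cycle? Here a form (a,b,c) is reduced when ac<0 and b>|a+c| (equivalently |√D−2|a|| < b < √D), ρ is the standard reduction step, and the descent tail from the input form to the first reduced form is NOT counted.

D = 17, ⌊√D⌋ = 4
descent: ρ → (-2,3,1)  [lands on river]
river: ρ → (1,3,-2)
river: ρ → (-2,1,2)
river: ρ → (2,3,-1)
river: ρ → (-1,3,2)
river: ρ → (2,1,-2)
ρ-cycle length = 6 (tail of 1 descent step not counted)

6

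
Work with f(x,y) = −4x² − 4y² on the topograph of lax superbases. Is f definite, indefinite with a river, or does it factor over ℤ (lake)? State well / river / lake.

D = b²−4ac = 0² − 4·(-4)·(-4) = -64
D < 0 ⇒ definite ⇒ every region one sign ⇒ single well

well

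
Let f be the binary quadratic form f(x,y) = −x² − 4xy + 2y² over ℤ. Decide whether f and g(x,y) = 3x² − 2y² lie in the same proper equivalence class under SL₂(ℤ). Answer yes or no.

D₁ = 24, D₂ = 24
river cycle of f (length 2): (2, 4, -1), (-1, 4, 2)
river cycle of g (length 2): (-2, 4, 1), (1, 4, -2)
cycles differ ⇒ inequivalent

no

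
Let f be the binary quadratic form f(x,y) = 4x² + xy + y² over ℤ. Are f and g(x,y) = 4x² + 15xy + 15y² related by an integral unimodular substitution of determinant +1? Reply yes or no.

D₁ = -15, D₂ = -15
f: flip: (4,1,1)→(1,-1,4)
f: translate: b→1 (≡-1 mod 2), so (1,-1,4)→(1,1,4)
f: reduced (well bottom): (1,1,4) with a≤c, −a<b≤a
g: translate: b→-1 (≡15 mod 8), so (4,15,15)→(4,-1,1)
g: flip: (4,-1,1)→(1,1,4)
g: reduced (well bottom): (1,1,4) with a≤c, −a<b≤a
reduced forms (1, 1, 4) vs (1, 1, 4) ⇒ equivalent

yes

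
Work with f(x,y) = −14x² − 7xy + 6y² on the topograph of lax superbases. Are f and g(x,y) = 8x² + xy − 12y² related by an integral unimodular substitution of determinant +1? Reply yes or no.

D₁ = 385, D₂ = 385
river cycle of f (length 12): (6, 19, -1), (-1, 19, 6), (6, 17, -4), (-4, 15, 10), (10, 5, -9), (-9, 13, 6), (6, 11, -11), (-11, 11, 6), (6, 13, -9), (-9, 5, 10), … (2 more)
river cycle of g (length 10): (8, 17, -3), (-3, 19, 2), (2, 17, -12), (-12, 7, 7), (7, 7, -12), (-12, 17, 2), (2, 19, -3), (-3, 17, 8), (8, 15, -5), (-5, 15, 8)
cycles differ ⇒ inequivalent

no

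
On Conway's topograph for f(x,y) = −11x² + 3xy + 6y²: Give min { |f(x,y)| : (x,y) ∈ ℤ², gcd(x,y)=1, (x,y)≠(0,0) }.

descent: ρ → (6,9,-8)  [lands on river]
river: ρ → (-8,7,7)
river: ρ → (7,7,-8)
river: ρ → (-8,9,6)
river: ρ → (6,15,-2)
river: ρ → (-2,13,13)
river: ρ → (13,13,-2)
river: ρ → (-2,15,6)
closes: descent 1, river 8
min |a| on river = 2

2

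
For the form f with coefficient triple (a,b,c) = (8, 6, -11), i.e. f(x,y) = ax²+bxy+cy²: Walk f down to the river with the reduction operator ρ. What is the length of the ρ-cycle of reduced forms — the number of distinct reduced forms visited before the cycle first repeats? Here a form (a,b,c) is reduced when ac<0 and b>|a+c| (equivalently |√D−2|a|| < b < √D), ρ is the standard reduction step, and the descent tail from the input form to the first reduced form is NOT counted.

D = 388, ⌊√D⌋ = 19
river: ρ → (-11,16,3)
river: ρ → (3,14,-16)
river: ρ → (-16,18,1)
river: ρ → (1,18,-16)
river: ρ → (-16,14,3)
river: ρ → (3,16,-11)
river: ρ → (-11,6,8)
river: ρ → (8,10,-9)
river: ρ → (-9,8,9)
river: ρ → (9,10,-8)
river: ρ → (-8,6,11)
river: ρ → (11,16,-3)
river: ρ → (-3,14,16)
river: ρ → (16,18,-1)
river: ρ → (-1,18,16)
river: ρ → (16,14,-3)
river: ρ → (-3,16,11)
river: ρ → (11,6,-8)
river: ρ → (-8,10,9)
river: ρ → (9,8,-9)
river: ρ → (-9,10,8)
river: ρ → (8,6,-11)
ρ-cycle length = 22 (tail of 0 descent steps not counted)

22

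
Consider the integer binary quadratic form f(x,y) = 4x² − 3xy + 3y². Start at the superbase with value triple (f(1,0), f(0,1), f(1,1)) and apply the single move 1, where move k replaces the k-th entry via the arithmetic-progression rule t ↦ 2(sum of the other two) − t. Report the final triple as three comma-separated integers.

start (4,3,4) = (f(1,0),f(0,1),f(1,1))
replace slot 1: 2·(3+4) − 4 = 10 → (10,3,4)

10,3,4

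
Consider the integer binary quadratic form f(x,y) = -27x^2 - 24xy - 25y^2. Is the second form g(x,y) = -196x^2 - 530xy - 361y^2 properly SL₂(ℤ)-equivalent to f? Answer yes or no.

D₁ = -2124, D₂ = -2124
f is negative-definite; reduce −f:
−f: flip: (27,24,25)→(25,-24,27)
−f: reduced (well bottom): (25,-24,27) with a≤c, −a<b≤a
flip sign back: reduced form of f is (-25,24,-27)
g is negative-definite; reduce −g:
−g: translate: b→138 (≡530 mod 392), so (196,530,361)→(196,138,27)
−g: flip: (196,138,27)→(27,-138,196)
−g: translate: b→24 (≡-138 mod 54), so (27,-138,196)→(27,24,25)
−g: flip: (27,24,25)→(25,-24,27)
−g: reduced (well bottom): (25,-24,27) with a≤c, −a<b≤a
flip sign back: reduced form of g is (-25,24,-27)
reduced forms (-25, 24, -27) vs (-25, 24, -27) ⇒ equivalent

yes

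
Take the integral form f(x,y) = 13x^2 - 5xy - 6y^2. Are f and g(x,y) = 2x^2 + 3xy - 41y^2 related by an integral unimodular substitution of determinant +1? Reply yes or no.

D₁ = 337, D₂ = 337
river cycle of f (length 42): (-6, 17, 2), (2, 15, -14), (-14, 13, 3), (3, 17, -4), (-4, 15, 7), (7, 13, -6), (-6, 11, 9), (9, 7, -8), (-8, 9, 8), (8, 7, -9), … (32 more)
river cycle of g (length 42): (2, 15, -14), (-14, 13, 3), (3, 17, -4), (-4, 15, 7), (7, 13, -6), (-6, 11, 9), (9, 7, -8), (-8, 9, 8), (8, 7, -9), (-9, 11, 6), … (32 more)
cycles coincide ⇒ equivalent

yes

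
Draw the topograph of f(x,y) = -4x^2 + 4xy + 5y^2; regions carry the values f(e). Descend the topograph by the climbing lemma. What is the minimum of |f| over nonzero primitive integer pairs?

river: ρ → (5,6,-3)
river: ρ → (-3,6,5)
river: ρ → (5,4,-4)
river: ρ → (-4,4,5)
closes: descent 0, river 4
min |a| on river = 3

3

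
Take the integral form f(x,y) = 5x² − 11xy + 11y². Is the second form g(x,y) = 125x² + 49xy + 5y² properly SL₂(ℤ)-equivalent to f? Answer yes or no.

D₁ = -99, D₂ = -99
f: translate: b→-1 (≡-11 mod 10), so (5,-11,11)→(5,-1,5)
f: flip: (5,-1,5)→(5,1,5)
f: reduced (well bottom): (5,1,5) with a≤c, −a<b≤a
g: flip: (125,49,5)→(5,-49,125)
g: translate: b→1 (≡-49 mod 10), so (5,-49,125)→(5,1,5)
g: reduced (well bottom): (5,1,5) with a≤c, −a<b≤a
reduced forms (5, 1, 5) vs (5, 1, 5) ⇒ equivalent

yes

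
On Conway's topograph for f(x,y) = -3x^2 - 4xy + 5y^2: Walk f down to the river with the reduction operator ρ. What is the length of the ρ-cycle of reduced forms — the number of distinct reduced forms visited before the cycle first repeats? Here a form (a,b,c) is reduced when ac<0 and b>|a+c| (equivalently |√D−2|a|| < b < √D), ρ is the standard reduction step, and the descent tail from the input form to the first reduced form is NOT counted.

D = 76, ⌊√D⌋ = 8
descent: ρ → (5,4,-3)  [lands on river]
river: ρ → (-3,8,1)
river: ρ → (1,8,-3)
river: ρ → (-3,4,5)
river: ρ → (5,6,-2)
river: ρ → (-2,6,5)
ρ-cycle length = 6 (tail of 1 descent step not counted)

6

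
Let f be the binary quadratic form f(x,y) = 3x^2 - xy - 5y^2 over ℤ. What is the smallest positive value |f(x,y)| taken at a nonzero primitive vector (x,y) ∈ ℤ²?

descent: ρ → (-5,1,3)
descent: ρ → (3,5,-3)  [lands on river]
river: ρ → (-3,7,1)
river: ρ → (1,7,-3)
river: ρ → (-3,5,3)
river: ρ → (3,7,-1)
river: ρ → (-1,7,3)
closes: descent 2, river 6
min |a| on river = 1

1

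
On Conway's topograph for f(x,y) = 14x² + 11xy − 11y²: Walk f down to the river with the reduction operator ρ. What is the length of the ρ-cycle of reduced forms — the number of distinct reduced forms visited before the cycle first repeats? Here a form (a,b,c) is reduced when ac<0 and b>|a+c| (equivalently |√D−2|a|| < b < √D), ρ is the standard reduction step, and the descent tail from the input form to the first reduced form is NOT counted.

D = 737, ⌊√D⌋ = 27
river: ρ → (-11,11,14)
river: ρ → (14,17,-8)
river: ρ → (-8,15,16)
river: ρ → (16,17,-7)
river: ρ → (-7,25,4)
river: ρ → (4,23,-13)
river: ρ → (-13,3,14)
river: ρ → (14,25,-2)
river: ρ → (-2,27,1)
river: ρ → (1,27,-2)
river: ρ → (-2,25,14)
river: ρ → (14,3,-13)
river: ρ → (-13,23,4)
river: ρ → (4,25,-7)
river: ρ → (-7,17,16)
river: ρ → (16,15,-8)
river: ρ → (-8,17,14)
river: ρ → (14,11,-11)
ρ-cycle length = 18 (tail of 0 descent steps not counted)

18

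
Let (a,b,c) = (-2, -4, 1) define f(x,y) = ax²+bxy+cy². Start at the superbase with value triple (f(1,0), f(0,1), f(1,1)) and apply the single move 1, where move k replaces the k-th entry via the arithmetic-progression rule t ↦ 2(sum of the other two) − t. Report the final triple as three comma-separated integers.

start (-2,1,-5) = (f(1,0),f(0,1),f(1,1))
replace slot 1: 2·(1+(-5)) − (-2) = -6 → (-6,1,-5)

-6,1,-5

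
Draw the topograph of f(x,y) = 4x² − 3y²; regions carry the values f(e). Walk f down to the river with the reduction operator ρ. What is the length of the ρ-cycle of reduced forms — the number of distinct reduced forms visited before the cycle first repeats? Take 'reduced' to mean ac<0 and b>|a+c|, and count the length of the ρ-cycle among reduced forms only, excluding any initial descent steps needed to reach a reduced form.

D = 48, ⌊√D⌋ = 6
descent: ρ → (-3,6,1)  [lands on river]
river: ρ → (1,6,-3)
ρ-cycle length = 2 (tail of 1 descent step not counted)

2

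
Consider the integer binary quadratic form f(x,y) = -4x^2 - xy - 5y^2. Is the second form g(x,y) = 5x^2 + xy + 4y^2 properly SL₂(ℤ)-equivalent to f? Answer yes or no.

D₁ = -79, D₂ = -79
f is negative-definite; reduce −f:
−f: reduced (well bottom): (4,1,5) with a≤c, −a<b≤a
flip sign back: reduced form of f is (-4,-1,-5)
g: flip: (5,1,4)→(4,-1,5)
g: reduced (well bottom): (4,-1,5) with a≤c, −a<b≤a
reduced forms (-4, -1, -5) vs (4, -1, 5) ⇒ inequivalent

no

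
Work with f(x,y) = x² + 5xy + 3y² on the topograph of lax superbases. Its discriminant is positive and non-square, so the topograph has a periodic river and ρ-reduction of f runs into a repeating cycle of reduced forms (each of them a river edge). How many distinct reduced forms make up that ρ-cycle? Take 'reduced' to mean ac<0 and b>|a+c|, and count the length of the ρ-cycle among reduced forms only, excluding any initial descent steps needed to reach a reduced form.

D = 13, ⌊√D⌋ = 3
descent: ρ → (3,1,-1)
descent: ρ → (-1,3,1)  [lands on river]
river: ρ → (1,3,-1)
ρ-cycle length = 2 (tail of 2 descent steps not counted)

2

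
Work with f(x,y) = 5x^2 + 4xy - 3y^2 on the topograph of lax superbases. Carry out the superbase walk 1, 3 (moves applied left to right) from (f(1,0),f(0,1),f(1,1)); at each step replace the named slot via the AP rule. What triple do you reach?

start (5,-3,6) = (f(1,0),f(0,1),f(1,1))
replace slot 1: 2·((-3)+6) − 5 = 1 → (1,-3,6)
replace slot 3: 2·(1+(-3)) − 6 = -10 → (1,-3,-10)

1,-3,-10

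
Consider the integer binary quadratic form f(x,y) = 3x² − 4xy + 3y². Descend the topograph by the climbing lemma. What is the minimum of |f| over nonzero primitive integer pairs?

translate: b→2 (≡-4 mod 6), so (3,-4,3)→(3,2,2)
flip: (3,2,2)→(2,-2,3)
translate: b→2 (≡-2 mod 4), so (2,-2,3)→(2,2,3)
reduced (well bottom): (2,2,3) with a≤c, −a<b≤a
well minimum = a = 2

2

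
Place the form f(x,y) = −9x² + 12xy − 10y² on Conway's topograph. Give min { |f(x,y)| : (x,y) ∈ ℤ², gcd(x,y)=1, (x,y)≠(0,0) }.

translate: b→6 (≡-12 mod 18), so (9,-12,10)→(9,6,7)
flip: (9,6,7)→(7,-6,9)
reduced (well bottom): (7,-6,9) with a≤c, −a<b≤a
well minimum |f| = |-7| = 7 (negative-definite)

7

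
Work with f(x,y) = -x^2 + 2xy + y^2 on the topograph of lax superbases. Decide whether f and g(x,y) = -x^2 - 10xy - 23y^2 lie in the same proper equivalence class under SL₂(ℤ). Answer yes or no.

D₁ = 8, D₂ = 8
river cycle of f (length 2): (1, 2, -1), (-1, 2, 1)
river cycle of g (length 2): (-1, 2, 1), (1, 2, -1)
cycles coincide ⇒ equivalent

yes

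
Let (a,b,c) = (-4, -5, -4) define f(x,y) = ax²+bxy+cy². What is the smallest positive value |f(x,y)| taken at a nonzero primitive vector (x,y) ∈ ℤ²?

translate: b→-3 (≡5 mod 8), so (4,5,4)→(4,-3,3)
flip: (4,-3,3)→(3,3,4)
reduced (well bottom): (3,3,4) with a≤c, −a<b≤a
well minimum |f| = |-3| = 3 (negative-definite)

3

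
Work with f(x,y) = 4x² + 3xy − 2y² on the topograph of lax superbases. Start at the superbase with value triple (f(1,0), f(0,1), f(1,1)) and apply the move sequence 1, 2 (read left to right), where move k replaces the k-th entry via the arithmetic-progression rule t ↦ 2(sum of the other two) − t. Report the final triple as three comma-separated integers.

start (4,-2,5) = (f(1,0),f(0,1),f(1,1))
replace slot 1: 2·((-2)+5) − 4 = 2 → (2,-2,5)
replace slot 2: 2·(2+5) − (-2) = 16 → (2,16,5)

2,16,5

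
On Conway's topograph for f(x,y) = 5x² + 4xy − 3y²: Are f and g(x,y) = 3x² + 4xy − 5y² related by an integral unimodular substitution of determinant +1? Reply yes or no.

D₁ = 76, D₂ = 76
river cycle of f (length 6): (-3, 8, 1), (1, 8, -3), (-3, 4, 5), (5, 6, -2), (-2, 6, 5), (5, 4, -3)
river cycle of g (length 6): (-5, 6, 2), (2, 6, -5), (-5, 4, 3), (3, 8, -1), (-1, 8, 3), (3, 4, -5)
cycles differ ⇒ inequivalent

no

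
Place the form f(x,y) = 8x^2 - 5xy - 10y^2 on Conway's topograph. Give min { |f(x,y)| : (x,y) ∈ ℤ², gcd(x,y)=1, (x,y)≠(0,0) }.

descent: ρ → (-10,5,8)  [lands on river]
river: ρ → (8,11,-7)
river: ρ → (-7,17,2)
river: ρ → (2,15,-15)
river: ρ → (-15,15,2)
river: ρ → (2,17,-7)
river: ρ → (-7,11,8)
river: ρ → (8,5,-10)
river: ρ → (-10,15,3)
river: ρ → (3,15,-10)
closes: descent 1, river 10
min |a| on river = 2

2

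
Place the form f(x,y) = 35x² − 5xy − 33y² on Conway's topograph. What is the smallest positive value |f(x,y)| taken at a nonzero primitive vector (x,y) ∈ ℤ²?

descent: ρ → (-33,5,35)  [lands on river]
river: ρ → (35,65,-3)
river: ρ → (-3,67,13)
river: ρ → (13,63,-13)
river: ρ → (-13,67,3)
river: ρ → (3,65,-35)
river: ρ → (-35,5,33)
river: ρ → (33,61,-7)
river: ρ → (-7,65,15)
river: ρ → (15,55,-27)
river: ρ → (-27,53,17)
river: ρ → (17,49,-33)
river: ρ → (-33,17,33)
river: ρ → (33,49,-17)
river: ρ → (-17,53,27)
river: ρ → (27,55,-15)
river: ρ → (-15,65,7)
river: ρ → (7,61,-33)
closes: descent 1, river 18
min |a| on river = 3

3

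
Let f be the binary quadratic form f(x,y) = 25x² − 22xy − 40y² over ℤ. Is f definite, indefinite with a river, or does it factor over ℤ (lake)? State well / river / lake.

D = b²−4ac = (-22)² − 4·25·(-40) = 4484
D > 0 non-square ⇒ indefinite ⇒ periodic river

river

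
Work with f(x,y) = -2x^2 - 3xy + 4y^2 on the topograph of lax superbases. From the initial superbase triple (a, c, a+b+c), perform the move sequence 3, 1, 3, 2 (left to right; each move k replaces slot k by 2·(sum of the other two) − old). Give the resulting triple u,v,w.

start (-2,4,-1) = (f(1,0),f(0,1),f(1,1))
replace slot 3: 2·((-2)+4) − (-1) = 5 → (-2,4,5)
replace slot 1: 2·(4+5) − (-2) = 20 → (20,4,5)
replace slot 3: 2·(20+4) − 5 = 43 → (20,4,43)
replace slot 2: 2·(20+43) − 4 = 122 → (20,122,43)

20,122,43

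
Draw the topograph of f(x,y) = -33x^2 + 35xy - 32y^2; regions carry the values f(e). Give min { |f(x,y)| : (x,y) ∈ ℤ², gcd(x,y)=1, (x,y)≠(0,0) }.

translate: b→31 (≡-35 mod 66), so (33,-35,32)→(33,31,30)
flip: (33,31,30)→(30,-31,33)
translate: b→29 (≡-31 mod 60), so (30,-31,33)→(30,29,32)
reduced (well bottom): (30,29,32) with a≤c, −a<b≤a
well minimum |f| = |-30| = 30 (negative-definite)

30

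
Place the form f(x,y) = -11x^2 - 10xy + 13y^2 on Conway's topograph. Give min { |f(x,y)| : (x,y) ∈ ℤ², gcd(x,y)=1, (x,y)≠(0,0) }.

descent: ρ → (13,10,-11)  [lands on river]
river: ρ → (-11,12,12)
river: ρ → (12,12,-11)
river: ρ → (-11,10,13)
river: ρ → (13,16,-8)
river: ρ → (-8,16,13)
closes: descent 1, river 6
min |a| on river = 8

8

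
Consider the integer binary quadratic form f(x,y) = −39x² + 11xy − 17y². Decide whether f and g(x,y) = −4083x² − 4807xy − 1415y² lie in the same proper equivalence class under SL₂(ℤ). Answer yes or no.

D₁ = -2531, D₂ = -2531
f is negative-definite; reduce −f:
−f: flip: (39,-11,17)→(17,11,39)
−f: reduced (well bottom): (17,11,39) with a≤c, −a<b≤a
flip sign back: reduced form of f is (-17,-11,-39)
g is negative-definite; reduce −g:
−g: translate: b→-3359 (≡4807 mod 8166), so (4083,4807,1415)→(4083,-3359,691)
−g: flip: (4083,-3359,691)→(691,3359,4083)
−g: translate: b→595 (≡3359 mod 1382), so (691,3359,4083)→(691,595,129)
−g: flip: (691,595,129)→(129,-595,691)
−g: translate: b→-79 (≡-595 mod 258), so (129,-595,691)→(129,-79,17)
−g: flip: (129,-79,17)→(17,79,129)
−g: translate: b→11 (≡79 mod 34), so (17,79,129)→(17,11,39)
−g: reduced (well bottom): (17,11,39) with a≤c, −a<b≤a
flip sign back: reduced form of g is (-17,-11,-39)
reduced forms (-17, -11, -39) vs (-17, -11, -39) ⇒ equivalent

yes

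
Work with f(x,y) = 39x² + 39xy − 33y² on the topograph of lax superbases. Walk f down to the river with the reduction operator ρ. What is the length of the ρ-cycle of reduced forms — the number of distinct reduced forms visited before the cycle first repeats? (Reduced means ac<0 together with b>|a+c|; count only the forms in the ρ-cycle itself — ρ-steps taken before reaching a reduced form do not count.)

D = 6669, ⌊√D⌋ = 81
river: ρ → (-33,27,45)
river: ρ → (45,63,-15)
river: ρ → (-15,57,57)
river: ρ → (57,57,-15)
river: ρ → (-15,63,45)
river: ρ → (45,27,-33)
river: ρ → (-33,39,39)
river: ρ → (39,39,-33)
ρ-cycle length = 8 (tail of 0 descent steps not counted)

8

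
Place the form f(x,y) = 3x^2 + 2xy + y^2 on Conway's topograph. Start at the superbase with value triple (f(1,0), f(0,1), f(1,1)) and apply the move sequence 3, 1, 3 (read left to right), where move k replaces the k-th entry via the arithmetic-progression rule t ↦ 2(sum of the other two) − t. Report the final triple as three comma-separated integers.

start (3,1,6) = (f(1,0),f(0,1),f(1,1))
replace slot 3: 2·(3+1) − 6 = 2 → (3,1,2)
replace slot 1: 2·(1+2) − 3 = 3 → (3,1,2)
replace slot 3: 2·(3+1) − 2 = 6 → (3,1,6)

3,1,6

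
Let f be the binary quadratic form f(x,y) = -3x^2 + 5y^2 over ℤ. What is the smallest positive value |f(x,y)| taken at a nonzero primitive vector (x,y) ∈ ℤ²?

descent: ρ → (5,0,-3)
descent: ρ → (-3,6,2)  [lands on river]
river: ρ → (2,6,-3)
closes: descent 2, river 2
min |a| on river = 2

2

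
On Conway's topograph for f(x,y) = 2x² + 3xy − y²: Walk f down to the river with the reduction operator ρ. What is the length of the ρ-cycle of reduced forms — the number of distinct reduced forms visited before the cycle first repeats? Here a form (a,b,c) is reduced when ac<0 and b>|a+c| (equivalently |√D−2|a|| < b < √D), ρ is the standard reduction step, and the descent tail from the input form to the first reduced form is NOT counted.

D = 17, ⌊√D⌋ = 4
river: ρ → (-1,3,2)
river: ρ → (2,1,-2)
river: ρ → (-2,3,1)
river: ρ → (1,3,-2)
river: ρ → (-2,1,2)
river: ρ → (2,3,-1)
ρ-cycle length = 6 (tail of 0 descent steps not counted)

6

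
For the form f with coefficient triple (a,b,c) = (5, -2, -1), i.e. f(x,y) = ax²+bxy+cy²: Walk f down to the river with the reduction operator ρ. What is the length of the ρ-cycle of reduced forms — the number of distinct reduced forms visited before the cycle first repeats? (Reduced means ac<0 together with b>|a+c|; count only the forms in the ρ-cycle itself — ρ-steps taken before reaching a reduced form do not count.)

D = 24, ⌊√D⌋ = 4
descent: ρ → (-1,4,2)  [lands on river]
river: ρ → (2,4,-1)
ρ-cycle length = 2 (tail of 1 descent step not counted)

2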